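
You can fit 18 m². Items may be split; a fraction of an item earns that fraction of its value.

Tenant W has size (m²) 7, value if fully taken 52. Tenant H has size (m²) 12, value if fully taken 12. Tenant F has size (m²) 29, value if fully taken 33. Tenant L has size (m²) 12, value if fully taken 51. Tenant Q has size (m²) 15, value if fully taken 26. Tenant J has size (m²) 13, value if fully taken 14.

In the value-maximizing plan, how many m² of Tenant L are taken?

11

Rank by value-to-size ratio: Tenant W 52/7≈7.43, Tenant L 51/12≈4.25, Tenant Q 26/15≈1.73, Tenant F 33/29≈1.14, Tenant J 14/13≈1.08, Tenant H 12/12≈1.
All 7 m² of Tenant W fit (value 52) ; 11 remain.
Fill the last 11 m² with part of Tenant L: 11/12 of it earns 46.75.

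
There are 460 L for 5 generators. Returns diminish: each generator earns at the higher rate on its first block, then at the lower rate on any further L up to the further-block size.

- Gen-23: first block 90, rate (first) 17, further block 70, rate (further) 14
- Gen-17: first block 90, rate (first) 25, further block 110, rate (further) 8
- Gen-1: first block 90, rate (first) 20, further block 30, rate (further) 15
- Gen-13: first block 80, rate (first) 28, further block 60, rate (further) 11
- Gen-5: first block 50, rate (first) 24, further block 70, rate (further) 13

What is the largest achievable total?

Rank every tier by rate: Gen-13/first 28 > Gen-17/first 25 > Gen-5/first 24 > Gen-1/first 20 > Gen-23/first 17 > Gen-1/second 15 > Gen-23/second 14 > Gen-5/second 13 > Gen-13/second 11 > Gen-17/second 8.
Gen-13 first at 28: fill all 80 → 380 left.
Gen-17/first (25): +90 → 290 left.
Gen-5/first (24): +50 → 240 left.
Fill Gen-1 first block (90 at 20) → 150 left.
Gen-23/first (17): +90 → 60 left.
Gen-1/second (15): +30 → 30 left.
Gen-23 second at 14: only 30 left, fill 30.
Total = 28×80 + 25×90 + 24×50 + 20×90 + 17×90 + 15×30 + 14×30 = 9890.

9890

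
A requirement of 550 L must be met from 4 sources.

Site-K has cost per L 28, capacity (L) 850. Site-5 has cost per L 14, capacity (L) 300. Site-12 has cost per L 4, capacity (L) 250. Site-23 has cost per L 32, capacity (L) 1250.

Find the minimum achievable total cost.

5200

Use sources in increasing cost order.
Take 250 from Site-12 at 4 → need 300 more.
Take 300 from Site-5 at 14 → need 0 more.
Site-K, Site-23: unused.
Cost = 250×4 + 300×14 = 5200.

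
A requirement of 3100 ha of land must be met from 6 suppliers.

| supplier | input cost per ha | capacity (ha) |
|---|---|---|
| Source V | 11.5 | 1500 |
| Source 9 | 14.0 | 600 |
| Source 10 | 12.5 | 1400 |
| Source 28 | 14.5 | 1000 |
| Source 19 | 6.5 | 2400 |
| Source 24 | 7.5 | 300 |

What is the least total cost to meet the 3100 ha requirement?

22450

Fill from the cheapest supplier first.
Source 19 (6.5): use full 2400 ; 700 ha to go.
Take 300 from Source 24 at 7.5 ; need 400 more.
Take 400 from Source V at 11.5 to finish.
Source 10, Source 9, Source 28: unused.
Cost = 2400×6.5 + 300×7.5 + 400×11.5 = 22450.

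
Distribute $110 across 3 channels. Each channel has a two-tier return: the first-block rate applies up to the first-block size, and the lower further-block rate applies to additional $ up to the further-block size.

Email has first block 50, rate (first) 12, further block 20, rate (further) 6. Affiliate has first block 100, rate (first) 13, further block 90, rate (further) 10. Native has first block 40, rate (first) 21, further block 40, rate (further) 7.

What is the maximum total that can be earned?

1750

Order all 6 blocks by rate: Native/first 21 > Affiliate/first 13 > Email/first 12 > Affiliate/second 10 > Native/second 7 > Email/second 6.
Native/first (21): +40 → 70 left.
70 remain; put them into Affiliate first at 13.
Total = 21×40 + 13×70 = 1750.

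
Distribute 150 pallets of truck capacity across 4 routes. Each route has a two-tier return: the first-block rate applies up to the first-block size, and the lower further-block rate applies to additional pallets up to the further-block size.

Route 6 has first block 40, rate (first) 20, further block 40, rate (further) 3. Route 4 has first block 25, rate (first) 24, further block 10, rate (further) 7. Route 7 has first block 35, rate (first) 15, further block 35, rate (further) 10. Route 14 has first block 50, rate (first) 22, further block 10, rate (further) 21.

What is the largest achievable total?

3085

Order all 8 blocks by rate: Route 4/tier1 24 > Route 14/tier1 22 > Route 14/tier2 21 > Route 6/tier1 20 > Route 7/tier1 15 > Route 7/tier2 10 > Route 4/tier2 7 > Route 6/tier2 3.
Route 4/tier1 (24): +25 — 125 left.
Fill Route 14 tier1 block (50 at 22) — 75 left.
Route 14 tier2 at 21: fill all 10 — 65 left.
Route 6/tier1 (20): +40 — 25 left.
Route 7/tier1: +25 of 35 at 15; pool empty.
Total = 24×25 + 22×50 + 21×10 + 20×40 + 15×25 = 3085.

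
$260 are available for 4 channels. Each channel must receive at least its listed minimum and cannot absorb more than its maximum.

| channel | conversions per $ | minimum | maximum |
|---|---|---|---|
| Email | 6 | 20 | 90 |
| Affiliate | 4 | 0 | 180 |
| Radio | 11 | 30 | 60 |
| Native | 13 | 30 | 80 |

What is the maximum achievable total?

Meeting every minimum uses 20+0+30+30 = 80 $, leaving 180.
Highest conversions per $ first: Native 13 > Radio 11 > Email 6 > Affiliate 4.
Native takes 50 more to reach its cap of 80 ; 130 left.
Give Radio 30 more to hit its cap of 60 ; 100 left.
Give Email 70 more to hit its cap of 90 ; 30 left.
Affiliate: +30 (room for 180) → 30. Pool exhausted.
Total = 6×90 + 4×30 + 11×60 + 13×80 = 2360.

2360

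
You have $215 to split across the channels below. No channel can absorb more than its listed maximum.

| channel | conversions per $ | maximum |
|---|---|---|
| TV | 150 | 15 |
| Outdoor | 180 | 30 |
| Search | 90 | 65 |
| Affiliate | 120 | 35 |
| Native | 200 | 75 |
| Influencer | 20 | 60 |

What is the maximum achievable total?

Order the channels by conversions per $: Native 200 > Outdoor 180 > TV 150 > Affiliate 120 > Search 90 > Influencer 20.
Native takes 75 to reach its cap of 75 → 140 left.
Outdoor: +30 to 30 (cap) → 110 left.
TV takes 15 to reach its cap of 15 → 95 left.
Give Affiliate 35 to hit its cap of 35 → 60 left.
Search has room for 65 but only 60 remain, so it gets 60.
Total = 150×15 + 180×30 + 90×60 + 120×35 + 200×75 = 32250.

32250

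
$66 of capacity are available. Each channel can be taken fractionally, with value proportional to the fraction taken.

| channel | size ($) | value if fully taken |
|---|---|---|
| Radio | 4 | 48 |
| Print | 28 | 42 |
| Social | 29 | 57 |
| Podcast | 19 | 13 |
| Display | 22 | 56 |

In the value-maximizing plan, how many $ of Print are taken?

Sort by value density: Radio 48/4≈12, Display 56/22≈2.55, Social 57/29≈1.97, Print 42/28≈1.5, Podcast 13/19≈0.684.
All 4 $ of Radio fit (value 48) ; 62 remain.
Take all of Display (22 $, value 56) ; 40 $ left.
Social: take in full, 29 $ for value 57 ; 11 left.
11 $ left: a 11/28 share of Print gives 42×11/28 = 16.5.

11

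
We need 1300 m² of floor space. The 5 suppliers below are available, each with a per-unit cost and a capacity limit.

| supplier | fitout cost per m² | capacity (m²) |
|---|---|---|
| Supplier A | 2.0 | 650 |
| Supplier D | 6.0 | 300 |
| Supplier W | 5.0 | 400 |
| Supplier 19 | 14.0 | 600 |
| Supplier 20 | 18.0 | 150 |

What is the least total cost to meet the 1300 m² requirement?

4800

Fill from the cheapest supplier first.
Supplier A at 2.0: take all 650 m² — 650 still needed.
Supplier W (5.0): use full 400 — 250 m² to go.
Supplier D at 6.0: take 250 of its 300 — requirement met.
Supplier 19, Supplier 20: unused.
Cost = 650×2.0 + 400×5.0 + 250×6.0 = 4800.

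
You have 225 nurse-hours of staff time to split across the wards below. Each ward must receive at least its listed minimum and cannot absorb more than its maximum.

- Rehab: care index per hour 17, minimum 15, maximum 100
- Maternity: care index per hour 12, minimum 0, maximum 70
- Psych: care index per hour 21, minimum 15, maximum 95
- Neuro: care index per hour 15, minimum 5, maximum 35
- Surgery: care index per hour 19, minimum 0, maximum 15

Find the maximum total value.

Meeting every minimum uses 15+0+15+5+0 = 35 nurse-hours, leaving 190.
Rank by care index per hour: Psych 21 > Surgery 19 > Rehab 17 > Neuro 15 > Maternity 12.
Psych: +80 to 95 (cap) → 110 left.
Surgery: +15 to 15 (cap) → 95 left.
Rehab: +85 to 100 (cap) → 10 left.
Neuro: +10 (room for 30) → 15. Pool exhausted.
Total = 17×100 + 21×95 + 15×15 + 19×15 = 4205.

4205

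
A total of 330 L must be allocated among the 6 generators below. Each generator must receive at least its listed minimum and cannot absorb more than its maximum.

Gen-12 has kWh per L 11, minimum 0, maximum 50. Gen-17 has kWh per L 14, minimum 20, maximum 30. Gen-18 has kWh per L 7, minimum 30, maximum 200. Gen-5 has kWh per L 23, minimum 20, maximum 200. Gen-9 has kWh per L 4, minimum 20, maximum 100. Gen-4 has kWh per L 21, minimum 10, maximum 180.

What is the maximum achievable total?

6430

Meeting every minimum uses 0+20+30+20+20+10 = 100 L, leaving 230.
Rank by kWh per L: Gen-5 23 > Gen-4 21 > Gen-17 14 > Gen-12 11 > Gen-18 7 > Gen-9 4.
Give Gen-5 180 more to hit its cap of 200 → 50 left.
Only 50 left; Gen-4 takes them to reach 60.
Total = 14×20 + 7×30 + 23×200 + 4×20 + 21×60 = 6430.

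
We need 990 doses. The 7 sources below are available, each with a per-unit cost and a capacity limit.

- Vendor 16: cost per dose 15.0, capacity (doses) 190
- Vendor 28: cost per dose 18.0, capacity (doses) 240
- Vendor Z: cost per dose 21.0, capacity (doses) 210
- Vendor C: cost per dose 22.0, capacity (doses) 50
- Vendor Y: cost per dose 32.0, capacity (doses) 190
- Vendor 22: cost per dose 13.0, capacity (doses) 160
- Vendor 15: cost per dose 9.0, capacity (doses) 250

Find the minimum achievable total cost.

14650

Cheapest first:
Vendor 15 at 9.0: take all 250 doses ; 740 still needed.
Vendor 22 (13.0): use full 160 ; 580 doses to go.
Vendor 16 at 15.0: take all 190 doses ; 390 still needed.
Vendor 28 (18.0): use full 240 ; 150 doses to go.
Take 150 from Vendor Z at 21.0 to finish.
Vendor C, Vendor Y: unused.
Cost = 250×9.0 + 160×13.0 + 190×15.0 + 240×18.0 + 150×21.0 = 14650.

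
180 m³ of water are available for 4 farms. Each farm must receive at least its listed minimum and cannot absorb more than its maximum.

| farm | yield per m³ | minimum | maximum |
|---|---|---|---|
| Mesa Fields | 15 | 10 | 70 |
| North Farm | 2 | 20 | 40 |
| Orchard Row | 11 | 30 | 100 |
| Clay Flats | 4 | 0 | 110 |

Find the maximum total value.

2080

Meeting every minimum uses 10+20+30+0 = 60 m³, leaving 120.
Highest yield per m³ first: Mesa Fields 15 > Orchard Row 11 > Clay Flats 4 > North Farm 2.
Mesa Fields takes 60 more to reach its cap of 70 — 60 left.
Orchard Row has room for 70 more but only 60 remain, so it gets 90.
Total = 15×70 + 2×20 + 11×90 = 2080.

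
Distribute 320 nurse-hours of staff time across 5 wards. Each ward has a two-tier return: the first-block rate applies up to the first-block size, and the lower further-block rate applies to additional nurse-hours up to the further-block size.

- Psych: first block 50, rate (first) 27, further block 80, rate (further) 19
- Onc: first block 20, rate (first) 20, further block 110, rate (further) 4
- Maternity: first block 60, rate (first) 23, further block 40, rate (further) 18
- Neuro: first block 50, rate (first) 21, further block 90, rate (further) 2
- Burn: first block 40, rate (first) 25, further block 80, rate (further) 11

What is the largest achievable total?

Rank every tier by rate: Psych/tier1 27 > Burn/tier1 25 > Maternity/tier1 23 > Neuro/tier1 21 > Onc/tier1 20 > Psych/tier2 19 > Maternity/tier2 18 > Burn/tier2 11 > Onc/tier2 4 > Neuro/tier2 2.
Fill Psych tier1 block (50 at 27) — 270 left.
Burn tier1 at 25: fill all 40 — 230 left.
Maternity/tier1 (23): +60 — 170 left.
Fill Neuro tier1 block (50 at 21) — 120 left.
Onc/tier1 (20): +20 — 100 left.
Psych tier2 at 19: fill all 80 — 20 left.
Maternity/tier2: +20 of 40 at 18; pool empty.
Total = 27×50 + 25×40 + 23×60 + 21×50 + 20×20 + 19×80 + 18×20 = 7060.

7060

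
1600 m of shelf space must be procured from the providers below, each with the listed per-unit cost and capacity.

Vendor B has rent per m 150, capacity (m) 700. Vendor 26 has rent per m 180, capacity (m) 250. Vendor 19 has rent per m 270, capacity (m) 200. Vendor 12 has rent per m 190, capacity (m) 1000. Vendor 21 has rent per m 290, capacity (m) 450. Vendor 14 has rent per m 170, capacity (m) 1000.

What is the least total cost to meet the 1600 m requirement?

Cheapest first:
Vendor B (150): use full 700 — 900 m to go.
Vendor 14 at 170: take 900 of its 1000 — requirement met.
Vendor 26, Vendor 12, Vendor 19, Vendor 21: unused.
Cost = 700×150 + 900×170 = 258000.

258000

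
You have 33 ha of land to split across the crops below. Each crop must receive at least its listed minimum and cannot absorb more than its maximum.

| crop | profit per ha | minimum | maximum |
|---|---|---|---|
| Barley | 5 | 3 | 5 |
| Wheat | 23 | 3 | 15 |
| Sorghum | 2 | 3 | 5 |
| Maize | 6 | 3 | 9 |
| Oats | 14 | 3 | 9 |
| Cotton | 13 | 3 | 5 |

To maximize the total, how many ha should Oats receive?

Meeting every minimum uses 3+3+3+3+3+3 = 18 ha, leaving 15.
Highest profit per ha first: Wheat 23 > Oats 14 > Cotton 13 > Maize 6 > Barley 5 > Sorghum 2.
Wheat: +12 to 15 (cap) → 3 left.
Only 3 left; Oats takes them to reach 6.

6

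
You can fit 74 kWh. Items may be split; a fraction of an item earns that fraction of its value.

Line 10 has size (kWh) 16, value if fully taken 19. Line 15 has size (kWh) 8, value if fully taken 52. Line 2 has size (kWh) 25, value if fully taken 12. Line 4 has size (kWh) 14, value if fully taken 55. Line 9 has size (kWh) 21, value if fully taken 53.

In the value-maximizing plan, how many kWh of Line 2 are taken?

15

Sort by value density: Line 15 52/8≈6.5, Line 4 55/14≈3.93, Line 9 53/21≈2.52, Line 10 19/16≈1.19, Line 2 12/25≈0.48.
Take all of Line 15 (8 kWh, value 52) → 66 kWh left.
Line 4: take in full, 14 kWh for value 55 → 52 left.
All 21 kWh of Line 9 fit (value 53) → 31 remain.
Line 10: take in full, 16 kWh for value 19 → 15 left.
Fill the last 15 kWh with part of Line 2: 15/25 of it earns 7.2.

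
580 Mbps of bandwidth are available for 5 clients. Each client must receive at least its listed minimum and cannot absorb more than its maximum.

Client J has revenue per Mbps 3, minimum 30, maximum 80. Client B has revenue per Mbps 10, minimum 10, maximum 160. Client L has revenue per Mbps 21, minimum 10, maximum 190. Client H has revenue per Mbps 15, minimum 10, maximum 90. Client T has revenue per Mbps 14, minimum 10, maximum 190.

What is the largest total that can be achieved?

Meeting every minimum uses 30+10+10+10+10 = 70 Mbps, leaving 510.
Highest revenue per Mbps first: Client L 21 > Client H 15 > Client T 14 > Client B 10 > Client J 3.
Give Client L 180 more to hit its cap of 190 ; 330 left.
Client H: +80 to 90 (cap) ; 250 left.
Client T: +180 to 190 (cap) ; 70 left.
Client B has room for 150 more but only 70 remain, so it gets 80.
Total = 3×30 + 10×80 + 21×190 + 15×90 + 14×190 = 8890.

8890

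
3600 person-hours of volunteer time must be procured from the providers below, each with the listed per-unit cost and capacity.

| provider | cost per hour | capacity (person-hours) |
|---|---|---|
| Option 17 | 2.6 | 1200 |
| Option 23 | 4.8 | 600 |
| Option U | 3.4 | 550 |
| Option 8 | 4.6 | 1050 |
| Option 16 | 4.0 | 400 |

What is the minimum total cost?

13340

Fill from the cheapest provider first.
Option 17 at 2.6: take all 1200 person-hours — 2400 still needed.
Option U at 3.4: take all 550 person-hours — 1850 still needed.
Option 16 (4.0): use full 400 — 1450 person-hours to go.
Option 8 (4.6): use full 1050 — 400 person-hours to go.
Option 23 (4.8): take the remaining 400 — done.
Cost = 1200×2.6 + 550×3.4 + 400×4.0 + 1050×4.6 + 400×4.8 = 13340.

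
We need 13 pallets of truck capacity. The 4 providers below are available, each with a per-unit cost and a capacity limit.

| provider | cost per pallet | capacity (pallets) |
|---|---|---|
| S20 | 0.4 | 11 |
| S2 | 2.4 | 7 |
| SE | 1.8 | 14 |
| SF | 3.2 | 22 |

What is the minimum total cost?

8

Cheapest first:
Take 11 from S20 at 0.4 — need 2 more.
SE at 1.8: take 2 of its 14 — requirement met.
S2, SF: unused.
Cost = 11×0.4 + 2×1.8 = 8.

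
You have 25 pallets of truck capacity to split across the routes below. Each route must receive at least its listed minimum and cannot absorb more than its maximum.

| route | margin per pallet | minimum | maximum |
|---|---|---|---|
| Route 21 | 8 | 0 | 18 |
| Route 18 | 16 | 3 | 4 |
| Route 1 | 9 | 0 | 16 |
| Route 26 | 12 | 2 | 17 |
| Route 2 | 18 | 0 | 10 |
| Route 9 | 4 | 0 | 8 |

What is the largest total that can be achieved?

376

Meeting every minimum uses 0+3+0+2+0+0 = 5 pallets, leaving 20.
Order the routes by margin per pallet: Route 2 18 > Route 18 16 > Route 26 12 > Route 1 9 > Route 21 8 > Route 9 4.
Route 2: +10 to 10 (cap) → 10 left.
Route 18 takes 1 more to reach its cap of 4 → 9 left.
Route 26 has room for 15 more but only 9 remain, so it gets 11.
Total = 16×4 + 12×11 + 18×10 = 376.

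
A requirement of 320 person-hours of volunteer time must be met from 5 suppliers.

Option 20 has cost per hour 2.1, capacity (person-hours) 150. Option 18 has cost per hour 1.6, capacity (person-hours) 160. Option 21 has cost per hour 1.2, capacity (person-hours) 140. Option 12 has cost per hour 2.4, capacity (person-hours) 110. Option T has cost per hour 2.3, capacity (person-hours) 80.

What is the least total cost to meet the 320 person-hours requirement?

466

Cheapest first:
Option 21 at 1.2: take all 140 person-hours — 180 still needed.
Take 160 from Option 18 at 1.6 — need 20 more.
Option 20 at 2.1: take 20 of its 150 — requirement met.
Option T, Option 12: unused.
Cost = 140×1.2 + 160×1.6 + 20×2.1 = 466.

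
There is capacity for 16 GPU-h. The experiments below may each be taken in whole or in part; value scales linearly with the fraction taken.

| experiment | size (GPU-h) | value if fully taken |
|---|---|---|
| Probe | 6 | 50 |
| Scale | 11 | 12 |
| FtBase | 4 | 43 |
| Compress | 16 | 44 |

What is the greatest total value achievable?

Sort by value density: FtBase 43/4≈10.8, Probe 50/6≈8.33, Compress 44/16≈2.75, Scale 12/11≈1.09.
Take all of FtBase (4 GPU-h, value 43) — 12 GPU-h left.
Probe: take in full, 6 GPU-h for value 50 — 6 left.
Only 6 GPU-h remain; take 6/16 of Compress for value 44×6/16 = 16.5.
Total value = 109.5.

109.5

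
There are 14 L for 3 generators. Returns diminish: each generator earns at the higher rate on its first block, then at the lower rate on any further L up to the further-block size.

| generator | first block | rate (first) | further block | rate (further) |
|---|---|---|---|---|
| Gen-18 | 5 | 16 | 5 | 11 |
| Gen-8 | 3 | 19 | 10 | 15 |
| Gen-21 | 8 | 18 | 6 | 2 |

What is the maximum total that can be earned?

Rank every tier by rate: Gen-8/T1 19 > Gen-21/T1 18 > Gen-18/T1 16 > Gen-8/T2 15 > Gen-18/T2 11 > Gen-21/T2 2.
Gen-8 T1 at 19: fill all 3 — 11 left.
Fill Gen-21 T1 block (8 at 18) — 3 left.
Gen-18 T1 at 16: only 3 left, fill 3.
Total = 19×3 + 18×8 + 16×3 = 249.

249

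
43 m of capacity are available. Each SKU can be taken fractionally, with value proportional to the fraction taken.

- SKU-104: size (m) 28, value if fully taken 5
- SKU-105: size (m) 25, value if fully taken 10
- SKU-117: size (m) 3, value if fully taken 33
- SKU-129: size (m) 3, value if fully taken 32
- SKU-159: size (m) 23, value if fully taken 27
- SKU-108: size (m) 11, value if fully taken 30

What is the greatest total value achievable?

Rank by value-to-size ratio: SKU-117 33/3≈11, SKU-129 32/3≈10.7, SKU-108 30/11≈2.73, SKU-159 27/23≈1.17, SKU-105 10/25≈0.4, SKU-104 5/28≈0.179.
All 3 m of SKU-117 fit (value 33) — 40 remain.
SKU-129: take in full, 3 m for value 32 — 37 left.
All 11 m of SKU-108 fit (value 30) — 26 remain.
Take all of SKU-159 (23 m, value 27) — 3 m left.
3 m left: a 3/25 share of SKU-105 gives 10×3/25 = 1.2.
Total value = 123.2.

123.2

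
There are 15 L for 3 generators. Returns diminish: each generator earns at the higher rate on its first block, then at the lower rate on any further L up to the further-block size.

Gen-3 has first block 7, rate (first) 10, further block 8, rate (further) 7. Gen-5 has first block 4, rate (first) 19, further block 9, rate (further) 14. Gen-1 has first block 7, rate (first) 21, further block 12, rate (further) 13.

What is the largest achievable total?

279

Rank every tier by rate: Gen-1/T1 21 > Gen-5/T1 19 > Gen-5/T2 14 > Gen-1/T2 13 > Gen-3/T1 10 > Gen-3/T2 7.
Gen-1 T1 at 21: fill all 7 ; 8 left.
Gen-5/T1 (19): +4 ; 4 left.
Gen-5 T2 at 14: only 4 left, fill 4.
Total = 21×7 + 19×4 + 14×4 = 279.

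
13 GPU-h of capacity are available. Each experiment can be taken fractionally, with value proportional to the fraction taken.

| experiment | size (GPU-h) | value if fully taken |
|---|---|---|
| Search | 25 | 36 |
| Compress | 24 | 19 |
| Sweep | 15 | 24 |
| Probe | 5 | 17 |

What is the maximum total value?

Best value per unit of size first: Probe 17/5≈3.4, Sweep 24/15≈1.6, Search 36/25≈1.44, Compress 19/24≈0.792.
All 5 GPU-h of Probe fit (value 17) ; 8 remain.
Fill the last 8 GPU-h with part of Sweep: 8/15 of it earns 12.8.
Total value = 29.8.

29.8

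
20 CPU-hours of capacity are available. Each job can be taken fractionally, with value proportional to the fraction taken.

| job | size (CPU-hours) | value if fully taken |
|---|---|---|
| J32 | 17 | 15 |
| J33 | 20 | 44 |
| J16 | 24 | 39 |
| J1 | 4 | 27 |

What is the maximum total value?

Rank by value-to-size ratio: J1 27/4≈6.75, J33 44/20≈2.2, J16 39/24≈1.62, J32 15/17≈0.882.
J1: take in full, 4 CPU-hours for value 27 ; 16 left.
16 CPU-hours left: a 16/20 share of J33 gives 44×16/20 = 35.2.
Total value = 62.2.

62.2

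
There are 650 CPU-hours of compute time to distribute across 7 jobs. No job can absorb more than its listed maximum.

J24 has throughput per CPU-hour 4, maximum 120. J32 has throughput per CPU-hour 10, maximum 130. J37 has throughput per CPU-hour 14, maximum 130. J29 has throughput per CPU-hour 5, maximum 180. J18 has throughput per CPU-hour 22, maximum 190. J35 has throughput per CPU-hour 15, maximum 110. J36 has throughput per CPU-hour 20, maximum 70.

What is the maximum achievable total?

10450

Highest throughput per CPU-hour first: J18 22 > J36 20 > J35 15 > J37 14 > J32 10 > J29 5 > J24 4.
Give J18 190 to hit its cap of 190 — 460 left.
J36: +70 to 70 (cap) — 390 left.
J35 takes 110 to reach its cap of 110 — 280 left.
Give J37 130 to hit its cap of 130 — 150 left.
J32: +130 to 130 (cap) — 20 left.
J29: +20 (room for 180) → 20. Pool exhausted.
Total = 10×130 + 14×130 + 5×20 + 22×190 + 15×110 + 20×70 = 10450.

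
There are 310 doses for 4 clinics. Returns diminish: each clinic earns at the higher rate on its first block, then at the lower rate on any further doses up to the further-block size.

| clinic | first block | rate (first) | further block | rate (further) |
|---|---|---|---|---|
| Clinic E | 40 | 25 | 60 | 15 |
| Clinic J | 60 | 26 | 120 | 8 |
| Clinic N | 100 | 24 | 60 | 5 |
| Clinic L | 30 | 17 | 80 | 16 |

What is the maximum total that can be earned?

Rank every tier by rate: Clinic J/tier1 26 > Clinic E/tier1 25 > Clinic N/tier1 24 > Clinic L/tier1 17 > Clinic L/tier2 16 > Clinic E/tier2 15 > Clinic J/tier2 8 > Clinic N/tier2 5.
Clinic J tier1 at 26: fill all 60 ; 250 left.
Fill Clinic E tier1 block (40 at 25) ; 210 left.
Clinic N tier1 at 24: fill all 100 ; 110 left.
Clinic L/tier1 (17): +30 ; 80 left.
Fill Clinic L tier2 block (80 at 16) ; 0 left.
Total = 26×60 + 25×40 + 24×100 + 17×30 + 16×80 = 6750.

6750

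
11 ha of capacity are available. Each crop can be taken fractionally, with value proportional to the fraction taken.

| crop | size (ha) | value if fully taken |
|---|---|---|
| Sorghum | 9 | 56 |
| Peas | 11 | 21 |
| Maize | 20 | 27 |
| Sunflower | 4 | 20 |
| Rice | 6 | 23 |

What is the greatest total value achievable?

Rank by value-to-size ratio: Sorghum 56/9≈6.22, Sunflower 20/4≈5, Rice 23/6≈3.83, Peas 21/11≈1.91, Maize 27/20≈1.35.
All 9 ha of Sorghum fit (value 56) — 2 remain.
2 ha left: a 2/4 share of Sunflower gives 20×2/4 = 10.
Total value = 66.

66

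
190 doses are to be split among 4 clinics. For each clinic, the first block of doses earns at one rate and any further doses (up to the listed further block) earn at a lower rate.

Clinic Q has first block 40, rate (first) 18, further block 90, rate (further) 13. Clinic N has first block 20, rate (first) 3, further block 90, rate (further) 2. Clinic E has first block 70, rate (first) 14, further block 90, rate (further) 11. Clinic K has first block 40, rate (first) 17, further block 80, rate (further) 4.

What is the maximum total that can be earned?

2900

Order all 8 blocks by rate: Clinic Q/T1 18 > Clinic K/T1 17 > Clinic E/T1 14 > Clinic Q/T2 13 > Clinic E/T2 11 > Clinic K/T2 4 > Clinic N/T1 3 > Clinic N/T2 2.
Clinic Q/T1 (18): +40 → 150 left.
Clinic K T1 at 17: fill all 40 → 110 left.
Clinic E/T1 (14): +70 → 40 left.
Clinic Q T2 at 13: only 40 left, fill 40.
Total = 18×40 + 17×40 + 14×70 + 13×40 = 2900.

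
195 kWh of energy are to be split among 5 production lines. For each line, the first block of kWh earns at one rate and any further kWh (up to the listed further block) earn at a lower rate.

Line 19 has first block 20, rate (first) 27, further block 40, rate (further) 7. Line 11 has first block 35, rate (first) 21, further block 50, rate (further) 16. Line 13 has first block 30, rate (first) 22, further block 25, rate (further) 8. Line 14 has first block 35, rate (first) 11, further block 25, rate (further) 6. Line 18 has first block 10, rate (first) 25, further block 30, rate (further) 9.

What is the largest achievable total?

Rank every tier by rate: Line 19/T1 27 > Line 18/T1 25 > Line 13/T1 22 > Line 11/T1 21 > Line 11/T2 16 > Line 14/T1 11 > Line 18/T2 9 > Line 13/T2 8 > Line 19/T2 7 > Line 14/T2 6.
Fill Line 19 T1 block (20 at 27) — 175 left.
Fill Line 18 T1 block (10 at 25) — 165 left.
Line 13 T1 at 22: fill all 30 — 135 left.
Line 11 T1 at 21: fill all 35 — 100 left.
Line 11 T2 at 16: fill all 50 — 50 left.
Line 14/T1 (11): +35 — 15 left.
Line 18/T2: +15 of 30 at 9; pool empty.
Total = 27×20 + 25×10 + 22×30 + 21×35 + 16×50 + 11×35 + 9×15 = 3505.

3505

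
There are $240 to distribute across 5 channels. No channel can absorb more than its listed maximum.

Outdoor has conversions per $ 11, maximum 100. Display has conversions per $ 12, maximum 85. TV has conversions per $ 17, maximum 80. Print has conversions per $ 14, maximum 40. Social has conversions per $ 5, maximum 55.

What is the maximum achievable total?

3325

Order the channels by conversions per $: TV 17 > Print 14 > Display 12 > Outdoor 11 > Social 5.
TV: +80 to 80 (cap) — 160 left.
Print: +40 to 40 (cap) — 120 left.
Give Display 85 to hit its cap of 85 — 35 left.
Outdoor: +35 (room for 100) → 35. Pool exhausted.
Total = 11×35 + 12×85 + 17×80 + 14×40 = 3325.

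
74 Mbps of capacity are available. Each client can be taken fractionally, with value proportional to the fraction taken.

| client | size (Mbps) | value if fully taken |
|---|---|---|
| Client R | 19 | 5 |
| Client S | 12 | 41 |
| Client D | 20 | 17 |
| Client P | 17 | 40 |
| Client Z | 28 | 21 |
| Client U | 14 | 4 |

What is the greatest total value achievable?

Best value per unit of size first: Client S 41/12≈3.42, Client P 40/17≈2.35, Client D 17/20≈0.85, Client Z 21/28≈0.75, Client U 4/14≈0.286, Client R 5/19≈0.263.
Take all of Client S (12 Mbps, value 41) → 62 Mbps left.
Client P: take in full, 17 Mbps for value 40 → 45 left.
Client D: take in full, 20 Mbps for value 17 → 25 left.
Fill the last 25 Mbps with part of Client Z: 25/28 of it earns 18.75.
Total value = 116.75.

116.75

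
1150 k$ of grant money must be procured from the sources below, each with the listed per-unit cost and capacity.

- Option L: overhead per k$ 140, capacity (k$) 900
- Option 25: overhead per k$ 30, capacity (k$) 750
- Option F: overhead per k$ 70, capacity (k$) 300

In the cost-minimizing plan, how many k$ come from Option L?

100

Fill from the cheapest source first.
Option 25 (30): use full 750 — 400 k$ to go.
Option F at 70: take all 300 k$ — 100 still needed.
Take 100 from Option L at 140 to finish.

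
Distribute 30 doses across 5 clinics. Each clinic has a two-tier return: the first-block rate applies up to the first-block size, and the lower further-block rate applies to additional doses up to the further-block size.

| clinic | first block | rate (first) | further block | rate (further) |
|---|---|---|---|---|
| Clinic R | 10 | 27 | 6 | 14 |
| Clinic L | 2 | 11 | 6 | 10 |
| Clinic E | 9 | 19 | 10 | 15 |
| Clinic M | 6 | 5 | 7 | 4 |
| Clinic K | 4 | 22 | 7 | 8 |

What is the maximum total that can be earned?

Treat each block as its own option and order by rate: Clinic R/first 27 > Clinic K/first 22 > Clinic E/first 19 > Clinic E/second 15 > Clinic R/second 14 > Clinic L/first 11 > Clinic L/second 10 > Clinic K/second 8 > Clinic M/first 5 > Clinic M/second 4.
Clinic R first at 27: fill all 10 → 20 left.
Clinic K/first (22): +4 → 16 left.
Fill Clinic E first block (9 at 19) → 7 left.
7 remain; put them into Clinic E second at 15.
Total = 27×10 + 22×4 + 19×9 + 15×7 = 634.

634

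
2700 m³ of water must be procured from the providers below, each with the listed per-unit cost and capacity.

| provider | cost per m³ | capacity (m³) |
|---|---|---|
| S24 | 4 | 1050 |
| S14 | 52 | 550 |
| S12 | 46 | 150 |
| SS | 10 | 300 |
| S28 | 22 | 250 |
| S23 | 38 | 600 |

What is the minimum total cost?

60600

Fill from the cheapest provider first.
Take 1050 from S24 at 4 — need 1650 more.
SS at 10: take all 300 m³ — 1350 still needed.
S28 (22): use full 250 — 1100 m³ to go.
Take 600 from S23 at 38 — need 500 more.
S12 at 46: take all 150 m³ — 350 still needed.
Take 350 from S14 at 52 to finish.
Cost = 1050×4 + 300×10 + 250×22 + 600×38 + 150×46 + 350×52 = 60600.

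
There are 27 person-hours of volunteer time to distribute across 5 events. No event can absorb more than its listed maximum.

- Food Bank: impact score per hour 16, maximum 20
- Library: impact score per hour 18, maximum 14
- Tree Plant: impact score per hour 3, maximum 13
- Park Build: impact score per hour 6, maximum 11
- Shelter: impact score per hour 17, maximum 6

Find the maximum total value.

Order the events by impact score per hour: Library 18 > Shelter 17 > Food Bank 16 > Park Build 6 > Tree Plant 3.
Library: +14 to 14 (cap) ; 13 left.
Shelter takes 6 to reach its cap of 6 ; 7 left.
Food Bank has room for 20 but only 7 remain, so it gets 7.
Total = 16×7 + 18×14 + 17×6 = 466.

466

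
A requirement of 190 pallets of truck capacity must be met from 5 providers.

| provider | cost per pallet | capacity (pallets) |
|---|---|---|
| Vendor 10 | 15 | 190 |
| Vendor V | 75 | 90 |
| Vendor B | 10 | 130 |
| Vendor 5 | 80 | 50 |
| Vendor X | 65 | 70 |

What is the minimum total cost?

2200

Use providers in increasing cost order.
Vendor B (10): use full 130 → 60 pallets to go.
Vendor 10 at 15: take 60 of its 190 → requirement met.
Vendor X, Vendor V, Vendor 5: unused.
Cost = 130×10 + 60×15 = 2200.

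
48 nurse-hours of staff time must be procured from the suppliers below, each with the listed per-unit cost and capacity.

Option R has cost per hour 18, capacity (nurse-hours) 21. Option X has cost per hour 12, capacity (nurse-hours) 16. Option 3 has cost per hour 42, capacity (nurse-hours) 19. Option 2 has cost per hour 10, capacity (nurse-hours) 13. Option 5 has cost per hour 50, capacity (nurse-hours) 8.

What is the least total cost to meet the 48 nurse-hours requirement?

Fill from the cheapest supplier first.
Take 13 from Option 2 at 10 ; need 35 more.
Take 16 from Option X at 12 ; need 19 more.
Take 19 from Option R at 18 to finish.
Option 3, Option 5: unused.
Cost = 13×10 + 16×12 + 19×18 = 664.

664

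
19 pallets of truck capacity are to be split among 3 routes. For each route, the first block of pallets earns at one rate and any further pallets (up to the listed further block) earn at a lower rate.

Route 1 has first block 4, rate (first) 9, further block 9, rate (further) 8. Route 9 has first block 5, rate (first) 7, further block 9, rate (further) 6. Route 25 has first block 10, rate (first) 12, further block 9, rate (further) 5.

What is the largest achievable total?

Treat each block as its own option and order by rate: Route 25/first 12 > Route 1/first 9 > Route 1/second 8 > Route 9/first 7 > Route 9/second 6 > Route 25/second 5.
Fill Route 25 first block (10 at 12) → 9 left.
Route 1/first (9): +4 → 5 left.
Route 1/second: +5 of 9 at 8; pool empty.
Total = 12×10 + 9×4 + 8×5 = 196.

196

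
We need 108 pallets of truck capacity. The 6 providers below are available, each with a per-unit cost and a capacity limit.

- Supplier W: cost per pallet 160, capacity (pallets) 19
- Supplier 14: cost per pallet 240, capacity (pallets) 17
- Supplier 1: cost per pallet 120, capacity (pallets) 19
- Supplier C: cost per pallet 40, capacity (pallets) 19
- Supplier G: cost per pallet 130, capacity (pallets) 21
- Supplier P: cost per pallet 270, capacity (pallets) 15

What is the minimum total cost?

Fill from the cheapest provider first.
Supplier C at 40: take all 19 pallets → 89 still needed.
Supplier 1 at 120: take all 19 pallets → 70 still needed.
Take 21 from Supplier G at 130 → need 49 more.
Supplier W (160): use full 19 → 30 pallets to go.
Supplier 14 (240): use full 17 → 13 pallets to go.
Supplier P (270): take the remaining 13 → done.
Cost = 19×40 + 19×120 + 21×130 + 19×160 + 17×240 + 13×270 = 16400.

16400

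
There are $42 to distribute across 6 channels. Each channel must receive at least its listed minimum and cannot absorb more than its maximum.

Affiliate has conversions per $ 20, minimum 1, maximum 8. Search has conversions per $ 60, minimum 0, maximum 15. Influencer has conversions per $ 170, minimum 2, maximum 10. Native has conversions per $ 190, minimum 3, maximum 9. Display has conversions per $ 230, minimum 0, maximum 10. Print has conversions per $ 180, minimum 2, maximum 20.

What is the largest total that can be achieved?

Meeting every minimum uses 1+0+2+3+0+2 = 8 $, leaving 34.
Highest conversions per $ first: Display 230 > Native 190 > Print 180 > Influencer 170 > Search 60 > Affiliate 20.
Display: +10 to 10 (cap) → 24 left.
Native takes 6 more to reach its cap of 9 → 18 left.
Give Print 18 more to hit its cap of 20 → 0 left.
Total = 20×1 + 170×2 + 190×9 + 230×10 + 180×20 = 7970.

7970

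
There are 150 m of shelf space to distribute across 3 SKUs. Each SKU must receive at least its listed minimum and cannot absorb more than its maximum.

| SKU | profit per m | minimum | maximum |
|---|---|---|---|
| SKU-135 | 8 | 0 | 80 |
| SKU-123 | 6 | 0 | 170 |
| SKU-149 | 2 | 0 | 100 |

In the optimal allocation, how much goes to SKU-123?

Meeting every minimum uses 0+0+0 = 0 m, leaving 150.
Order the SKUs by profit per m: SKU-135 8 > SKU-123 6 > SKU-149 2.
SKU-135: +80 to 80 (cap) → 70 left.
SKU-123: +70 (room for 170) → 70. Pool exhausted.

70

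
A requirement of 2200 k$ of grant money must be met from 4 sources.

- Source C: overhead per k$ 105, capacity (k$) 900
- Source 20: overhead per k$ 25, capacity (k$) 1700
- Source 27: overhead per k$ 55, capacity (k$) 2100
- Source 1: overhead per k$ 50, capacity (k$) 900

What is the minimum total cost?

Use sources in increasing cost order.
Take 1700 from Source 20 at 25 — need 500 more.
Source 1 at 50: take 500 of its 900 — requirement met.
Source 27, Source C: unused.
Cost = 1700×25 + 500×50 = 67500.

67500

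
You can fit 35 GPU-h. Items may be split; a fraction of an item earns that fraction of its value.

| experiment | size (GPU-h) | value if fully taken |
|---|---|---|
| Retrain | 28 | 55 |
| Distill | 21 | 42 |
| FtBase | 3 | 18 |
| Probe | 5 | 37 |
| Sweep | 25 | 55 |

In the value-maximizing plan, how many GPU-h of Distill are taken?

Best value per unit of size first: Probe 37/5≈7.4, FtBase 18/3≈6, Sweep 55/25≈2.2, Distill 42/21≈2, Retrain 55/28≈1.96.
All 5 GPU-h of Probe fit (value 37) — 30 remain.
FtBase: take in full, 3 GPU-h for value 18 — 27 left.
Sweep: take in full, 25 GPU-h for value 55 — 2 left.
Only 2 GPU-h remain; take 2/21 of Distill for value 42×2/21 = 4.

2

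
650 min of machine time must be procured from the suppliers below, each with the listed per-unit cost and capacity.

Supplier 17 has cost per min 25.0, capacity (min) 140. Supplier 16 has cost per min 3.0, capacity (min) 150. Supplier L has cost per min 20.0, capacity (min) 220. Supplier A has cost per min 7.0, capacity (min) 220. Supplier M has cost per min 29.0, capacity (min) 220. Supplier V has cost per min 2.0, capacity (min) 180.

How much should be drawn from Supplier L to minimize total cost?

100

Fill from the cheapest supplier first.
Take 180 from Supplier V at 2.0 ; need 470 more.
Take 150 from Supplier 16 at 3.0 ; need 320 more.
Supplier A at 7.0: take all 220 min ; 100 still needed.
Supplier L (20.0): take the remaining 100 ; done.
Supplier 17, Supplier M: unused.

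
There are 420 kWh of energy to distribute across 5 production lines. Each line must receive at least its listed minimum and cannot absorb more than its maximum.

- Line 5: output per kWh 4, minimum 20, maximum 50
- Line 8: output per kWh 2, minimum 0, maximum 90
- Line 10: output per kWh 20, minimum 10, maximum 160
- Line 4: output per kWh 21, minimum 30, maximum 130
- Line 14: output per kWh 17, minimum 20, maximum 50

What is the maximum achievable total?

7040

Meeting every minimum uses 20+0+10+30+20 = 80 kWh, leaving 340.
Order the production lines by output per kWh: Line 4 21 > Line 10 20 > Line 14 17 > Line 5 4 > Line 8 2.
Line 4 takes 100 more to reach its cap of 130 → 240 left.
Give Line 10 150 more to hit its cap of 160 → 90 left.
Line 14: +30 to 50 (cap) → 60 left.
Line 5: +30 to 50 (cap) → 30 left.
Line 8: +30 (room for 90) → 30. Pool exhausted.
Total = 4×50 + 2×30 + 20×160 + 21×130 + 17×50 = 7040.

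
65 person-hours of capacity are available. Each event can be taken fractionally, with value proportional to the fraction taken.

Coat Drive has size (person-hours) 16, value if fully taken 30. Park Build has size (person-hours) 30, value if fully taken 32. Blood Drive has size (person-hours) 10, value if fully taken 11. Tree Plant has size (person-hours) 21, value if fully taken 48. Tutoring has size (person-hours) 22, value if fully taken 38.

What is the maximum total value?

Best value per unit of size first: Tree Plant 48/21≈2.29, Coat Drive 30/16≈1.88, Tutoring 38/22≈1.73, Blood Drive 11/10≈1.1, Park Build 32/30≈1.07.
Tree Plant: take in full, 21 person-hours for value 48 → 44 left.
All 16 person-hours of Coat Drive fit (value 30) → 28 remain.
All 22 person-hours of Tutoring fit (value 38) → 6 remain.
6 person-hours left: a 6/10 share of Blood Drive gives 11×6/10 = 6.6.
Total value = 122.6.

122.6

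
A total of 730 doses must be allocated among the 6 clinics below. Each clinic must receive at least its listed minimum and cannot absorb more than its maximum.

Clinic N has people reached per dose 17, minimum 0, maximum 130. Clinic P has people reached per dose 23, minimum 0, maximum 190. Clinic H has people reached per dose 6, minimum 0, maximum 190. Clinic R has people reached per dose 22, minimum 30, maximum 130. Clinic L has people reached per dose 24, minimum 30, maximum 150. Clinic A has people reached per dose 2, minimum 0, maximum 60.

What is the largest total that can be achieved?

Meeting every minimum uses 0+0+0+30+30+0 = 60 doses, leaving 670.
Rank by people reached per dose: Clinic L 24 > Clinic P 23 > Clinic R 22 > Clinic N 17 > Clinic H 6 > Clinic A 2.
Clinic L: +120 to 150 (cap) ; 550 left.
Clinic P: +190 to 190 (cap) ; 360 left.
Clinic R takes 100 more to reach its cap of 130 ; 260 left.
Clinic N: +130 to 130 (cap) ; 130 left.
Only 130 left; Clinic H takes them to reach 130.
Total = 17×130 + 23×190 + 6×130 + 22×130 + 24×150 = 13820.

13820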